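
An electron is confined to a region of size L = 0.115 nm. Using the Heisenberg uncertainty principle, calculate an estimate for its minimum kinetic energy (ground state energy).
720.223 meV

Using the uncertainty principle to estimate ground state energy:

1. The position uncertainty is approximately the confinement size:
   Δx ≈ L = 1.150e-10 m

2. From ΔxΔp ≥ ℏ/2, the minimum momentum uncertainty is:
   Δp ≈ ℏ/(2L) = 4.585e-25 kg·m/s

3. The kinetic energy is approximately:
   KE ≈ (Δp)²/(2m) = (4.585e-25)²/(2 × 9.109e-31 kg)
   KE ≈ 1.154e-19 J = 720.223 meV

This is an order-of-magnitude estimate of the ground state energy.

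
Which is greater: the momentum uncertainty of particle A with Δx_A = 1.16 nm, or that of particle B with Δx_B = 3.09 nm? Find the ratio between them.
Particle A has the larger minimum momentum uncertainty, by a factor of 2.66.

For each particle, the minimum momentum uncertainty is Δp_min = ℏ/(2Δx):

Particle A: Δp_A = ℏ/(2×1.160e-09 m) = 4.546e-26 kg·m/s
Particle B: Δp_B = ℏ/(2×3.090e-09 m) = 1.706e-26 kg·m/s

Ratio: Δp_A/Δp_B = 2.66

Since Δp_min ∝ 1/Δx, the particle with smaller position uncertainty (A) has larger momentum uncertainty.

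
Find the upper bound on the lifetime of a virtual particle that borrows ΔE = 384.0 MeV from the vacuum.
8.570 × 10^-25 s

Using the energy-time uncertainty principle:
ΔEΔt ≥ ℏ/2

For a virtual particle borrowing energy ΔE, the maximum lifetime is:
Δt_max = ℏ/(2ΔE)

Converting energy:
ΔE = 384.0 MeV = 6.152e-11 J

Δt_max = (1.055e-34 J·s) / (2 × 6.152e-11 J)
Δt_max = 8.570e-25 s = 8.570 × 10^-25 s

Virtual particles with higher borrowed energy exist for shorter times.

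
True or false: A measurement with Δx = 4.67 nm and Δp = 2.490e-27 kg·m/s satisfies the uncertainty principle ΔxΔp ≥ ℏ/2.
No, it violates the uncertainty principle (impossible measurement).

Calculate the product ΔxΔp:
ΔxΔp = (4.670e-09 m) × (2.490e-27 kg·m/s)
ΔxΔp = 1.163e-35 J·s

Compare to the minimum allowed value ℏ/2:
ℏ/2 = 5.273e-35 J·s

Since ΔxΔp = 1.163e-35 J·s < 5.273e-35 J·s = ℏ/2,
the measurement violates the uncertainty principle.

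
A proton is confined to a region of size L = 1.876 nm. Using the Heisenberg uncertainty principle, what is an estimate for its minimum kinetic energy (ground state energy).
1.474 μeV

Using the uncertainty principle to estimate ground state energy:

1. The position uncertainty is approximately the confinement size:
   Δx ≈ L = 1.876e-09 m

2. From ΔxΔp ≥ ℏ/2, the minimum momentum uncertainty is:
   Δp ≈ ℏ/(2L) = 2.811e-26 kg·m/s

3. The kinetic energy is approximately:
   KE ≈ (Δp)²/(2m) = (2.811e-26)²/(2 × 1.673e-27 kg)
   KE ≈ 2.362e-25 J = 1.474 μeV

This is an order-of-magnitude estimate of the ground state energy.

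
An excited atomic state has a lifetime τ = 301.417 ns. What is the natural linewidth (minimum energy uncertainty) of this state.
1.092 neV

Using the energy-time uncertainty principle:
ΔEΔt ≥ ℏ/2

The lifetime τ represents the time uncertainty Δt.
The natural linewidth (minimum energy uncertainty) is:

ΔE = ℏ/(2τ)
ΔE = (1.055e-34 J·s) / (2 × 3.014e-07 s)
ΔE = 1.749e-28 J = 1.092 neV

This natural linewidth limits the precision of spectroscopic measurements.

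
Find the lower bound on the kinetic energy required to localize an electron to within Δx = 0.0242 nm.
16.264 eV

Localizing a particle requires giving it sufficient momentum uncertainty:

1. From uncertainty principle: Δp ≥ ℏ/(2Δx)
   Δp_min = (1.055e-34 J·s) / (2 × 2.420e-11 m)
   Δp_min = 2.179e-24 kg·m/s

2. This momentum uncertainty corresponds to kinetic energy:
   KE ≈ (Δp)²/(2m) = (2.179e-24)²/(2 × 9.109e-31 kg)
   KE = 2.606e-18 J = 16.264 eV

Tighter localization requires more energy.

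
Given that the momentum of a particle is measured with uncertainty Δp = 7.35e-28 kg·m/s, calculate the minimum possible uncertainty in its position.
71.740 nm

Using the Heisenberg uncertainty principle:
ΔxΔp ≥ ℏ/2

The minimum uncertainty in position is:
Δx_min = ℏ/(2Δp)
Δx_min = (1.055e-34 J·s) / (2 × 7.350e-28 kg·m/s)
Δx_min = 7.174e-08 m = 71.740 nm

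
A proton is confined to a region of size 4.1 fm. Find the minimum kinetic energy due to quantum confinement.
308.593 keV

Using the uncertainty principle:

1. Position uncertainty: Δx ≈ 4.100e-15 m
2. Minimum momentum uncertainty: Δp = ℏ/(2Δx) = 1.286e-20 kg·m/s
3. Minimum kinetic energy:
   KE = (Δp)²/(2m) = (1.286e-20)²/(2 × 1.673e-27 kg)
   KE = 4.944e-14 J = 308.593 keV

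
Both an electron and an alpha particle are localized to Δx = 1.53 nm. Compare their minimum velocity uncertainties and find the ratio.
The electron has the larger minimum velocity uncertainty, by a ratio of 7294.3.

For both particles, Δp_min = ℏ/(2Δx) = 3.446e-26 kg·m/s (same for both).

The velocity uncertainty is Δv = Δp/m:
- electron: Δv = 3.446e-26 / 9.109e-31 = 3.783e+04 m/s = 37.833 km/s
- alpha particle: Δv = 3.446e-26 / 6.645e-27 = 5.187e+00 m/s = 5.187 m/s

Ratio: 3.783e+04 / 5.187e+00 = 7294.3

The lighter particle has larger velocity uncertainty because Δv ∝ 1/m.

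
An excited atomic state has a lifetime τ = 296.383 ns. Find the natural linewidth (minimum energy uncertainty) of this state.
1.110 neV

Using the energy-time uncertainty principle:
ΔEΔt ≥ ℏ/2

The lifetime τ represents the time uncertainty Δt.
The natural linewidth (minimum energy uncertainty) is:

ΔE = ℏ/(2τ)
ΔE = (1.055e-34 J·s) / (2 × 2.964e-07 s)
ΔE = 1.779e-28 J = 1.110 neV

This natural linewidth limits the precision of spectroscopic measurements.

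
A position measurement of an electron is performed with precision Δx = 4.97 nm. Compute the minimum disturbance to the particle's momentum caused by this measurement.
1.061 × 10^-26 kg·m/s

The uncertainty principle implies that measuring position disturbs momentum:
ΔxΔp ≥ ℏ/2

When we measure position with precision Δx, we necessarily introduce a momentum uncertainty:
Δp ≥ ℏ/(2Δx)
Δp_min = (1.055e-34 J·s) / (2 × 4.970e-09 m)
Δp_min = 1.061e-26 kg·m/s

The more precisely we measure position, the greater the momentum disturbance.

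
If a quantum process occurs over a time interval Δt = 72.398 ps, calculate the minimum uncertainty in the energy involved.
4.546 μeV

Using the energy-time uncertainty principle:
ΔEΔt ≥ ℏ/2

The minimum uncertainty in energy is:
ΔE_min = ℏ/(2Δt)
ΔE_min = (1.055e-34 J·s) / (2 × 7.240e-11 s)
ΔE_min = 7.283e-25 J = 4.546 μeV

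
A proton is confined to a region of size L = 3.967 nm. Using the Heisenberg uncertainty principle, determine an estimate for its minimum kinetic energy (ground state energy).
329.632 neV

Using the uncertainty principle to estimate ground state energy:

1. The position uncertainty is approximately the confinement size:
   Δx ≈ L = 3.967e-09 m

2. From ΔxΔp ≥ ℏ/2, the minimum momentum uncertainty is:
   Δp ≈ ℏ/(2L) = 1.329e-26 kg·m/s

3. The kinetic energy is approximately:
   KE ≈ (Δp)²/(2m) = (1.329e-26)²/(2 × 1.673e-27 kg)
   KE ≈ 5.281e-26 J = 329.632 neV

This is an order-of-magnitude estimate of the ground state energy.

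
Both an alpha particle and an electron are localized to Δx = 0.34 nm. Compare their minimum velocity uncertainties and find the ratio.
The electron has the larger minimum velocity uncertainty, by a ratio of 7294.3.

For both particles, Δp_min = ℏ/(2Δx) = 1.551e-25 kg·m/s (same for both).

The velocity uncertainty is Δv = Δp/m:
- alpha particle: Δv = 1.551e-25 / 6.645e-27 = 2.334e+01 m/s = 23.340 m/s
- electron: Δv = 1.551e-25 / 9.109e-31 = 1.702e+05 m/s = 170.247 km/s

Ratio: 1.702e+05 / 2.334e+01 = 7294.3

The lighter particle has larger velocity uncertainty because Δv ∝ 1/m.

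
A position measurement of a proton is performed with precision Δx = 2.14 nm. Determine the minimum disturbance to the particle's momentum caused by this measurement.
2.464 × 10^-26 kg·m/s

The uncertainty principle implies that measuring position disturbs momentum:
ΔxΔp ≥ ℏ/2

When we measure position with precision Δx, we necessarily introduce a momentum uncertainty:
Δp ≥ ℏ/(2Δx)
Δp_min = (1.055e-34 J·s) / (2 × 2.140e-09 m)
Δp_min = 2.464e-26 kg·m/s

The more precisely we measure position, the greater the momentum disturbance.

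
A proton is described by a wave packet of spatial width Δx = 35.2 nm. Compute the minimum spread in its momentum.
1.498 × 10^-27 kg·m/s

For a wave packet, the spatial width Δx and momentum spread Δp are related by the uncertainty principle:
ΔxΔp ≥ ℏ/2

The minimum momentum spread is:
Δp_min = ℏ/(2Δx)
Δp_min = (1.055e-34 J·s) / (2 × 3.520e-08 m)
Δp_min = 1.498e-27 kg·m/s

A wave packet cannot have both a well-defined position and well-defined momentum.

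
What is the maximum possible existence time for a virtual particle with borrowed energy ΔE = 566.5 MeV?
5.809 × 10^-25 s

Using the energy-time uncertainty principle:
ΔEΔt ≥ ℏ/2

For a virtual particle borrowing energy ΔE, the maximum lifetime is:
Δt_max = ℏ/(2ΔE)

Converting energy:
ΔE = 566.5 MeV = 9.076e-11 J

Δt_max = (1.055e-34 J·s) / (2 × 9.076e-11 J)
Δt_max = 5.809e-25 s = 5.809 × 10^-25 s

Virtual particles with higher borrowed energy exist for shorter times.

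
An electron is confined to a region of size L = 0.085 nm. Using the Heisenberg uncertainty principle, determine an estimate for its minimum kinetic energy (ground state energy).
1.318 eV

Using the uncertainty principle to estimate ground state energy:

1. The position uncertainty is approximately the confinement size:
   Δx ≈ L = 8.500e-11 m

2. From ΔxΔp ≥ ℏ/2, the minimum momentum uncertainty is:
   Δp ≈ ℏ/(2L) = 6.203e-25 kg·m/s

3. The kinetic energy is approximately:
   KE ≈ (Δp)²/(2m) = (6.203e-25)²/(2 × 9.109e-31 kg)
   KE ≈ 2.112e-19 J = 1.318 eV

This is an order-of-magnitude estimate of the ground state energy.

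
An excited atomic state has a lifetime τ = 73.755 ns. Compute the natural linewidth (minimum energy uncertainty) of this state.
4.462 neV

Using the energy-time uncertainty principle:
ΔEΔt ≥ ℏ/2

The lifetime τ represents the time uncertainty Δt.
The natural linewidth (minimum energy uncertainty) is:

ΔE = ℏ/(2τ)
ΔE = (1.055e-34 J·s) / (2 × 7.376e-08 s)
ΔE = 7.149e-28 J = 4.462 neV

This natural linewidth limits the precision of spectroscopic measurements.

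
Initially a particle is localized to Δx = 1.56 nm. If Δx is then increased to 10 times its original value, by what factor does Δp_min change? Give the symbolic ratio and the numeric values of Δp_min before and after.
Original Δp_min = 3.380 × 10^-26 kg·m/s; new Δp'_min = 3.380 × 10^-27 kg·m/s; ratio Δp'_min/Δp_min = 1/10.

From the uncertainty principle ΔxΔp ≥ ℏ/2, the minimum momentum uncertainty is Δp_min = ℏ/(2Δx).

Original (Δx = 1.56 nm = 1.560e-09 m):
Δp_min = (1.055e-34 J·s)/(2 × 1.560e-09 m) = 3.380e-26 kg·m/s

When Δx → 10Δx:
Δp'_min = ℏ/(2 × 10Δx) = (1/10) × ℏ/(2Δx) = (1/10) × Δp_min
Δp'_min = 1/10 × 3.380e-26 kg·m/s = 3.380e-27 kg·m/s

Since Δp_min ∝ 1/Δx, when Δx is increased to 10 times its original value, Δp_min decreases to 1/10 of its original value.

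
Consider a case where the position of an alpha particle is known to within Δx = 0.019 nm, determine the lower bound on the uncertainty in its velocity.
417.657 m/s

Using the Heisenberg uncertainty principle and Δp = mΔv:
ΔxΔp ≥ ℏ/2
Δx(mΔv) ≥ ℏ/2

The minimum uncertainty in velocity is:
Δv_min = ℏ/(2mΔx)
Δv_min = (1.055e-34 J·s) / (2 × 6.645e-27 kg × 1.900e-11 m)
Δv_min = 4.177e+02 m/s = 417.657 m/s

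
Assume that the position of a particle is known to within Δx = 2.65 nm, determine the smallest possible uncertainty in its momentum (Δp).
1.990 × 10^-26 kg·m/s

Using the Heisenberg uncertainty principle:
ΔxΔp ≥ ℏ/2

The minimum uncertainty in momentum is:
Δp_min = ℏ/(2Δx)
Δp_min = (1.055e-34 J·s) / (2 × 2.650e-09 m)
Δp_min = 1.990e-26 kg·m/s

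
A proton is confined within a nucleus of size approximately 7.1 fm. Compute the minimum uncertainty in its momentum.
7.427 × 10^-21 kg·m/s

Using the Heisenberg uncertainty principle:
ΔxΔp ≥ ℏ/2

With Δx ≈ L = 7.100e-15 m (the confinement size):
Δp_min = ℏ/(2Δx)
Δp_min = (1.055e-34 J·s) / (2 × 7.100e-15 m)
Δp_min = 7.427e-21 kg·m/s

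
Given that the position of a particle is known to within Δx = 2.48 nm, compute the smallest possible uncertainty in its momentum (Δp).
2.126 × 10^-26 kg·m/s

Using the Heisenberg uncertainty principle:
ΔxΔp ≥ ℏ/2

The minimum uncertainty in momentum is:
Δp_min = ℏ/(2Δx)
Δp_min = (1.055e-34 J·s) / (2 × 2.480e-09 m)
Δp_min = 2.126e-26 kg·m/s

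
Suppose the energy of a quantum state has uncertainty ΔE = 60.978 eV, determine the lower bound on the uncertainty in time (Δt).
5.397 as

Using the energy-time uncertainty principle:
ΔEΔt ≥ ℏ/2

The minimum uncertainty in time is:
Δt_min = ℏ/(2ΔE)
Δt_min = (1.055e-34 J·s) / (2 × 9.770e-18 J)
Δt_min = 5.397e-18 s = 5.397 as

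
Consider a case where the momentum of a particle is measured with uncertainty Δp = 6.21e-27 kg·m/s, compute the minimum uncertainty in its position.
8.491 nm

Using the Heisenberg uncertainty principle:
ΔxΔp ≥ ℏ/2

The minimum uncertainty in position is:
Δx_min = ℏ/(2Δp)
Δx_min = (1.055e-34 J·s) / (2 × 6.210e-27 kg·m/s)
Δx_min = 8.491e-09 m = 8.491 nm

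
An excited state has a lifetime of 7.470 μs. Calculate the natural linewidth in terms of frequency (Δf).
10.653 kHz

Using the energy-time uncertainty principle and E = hf:
ΔEΔt ≥ ℏ/2
hΔf·Δt ≥ ℏ/2

The minimum frequency uncertainty is:
Δf = ℏ/(2hτ) = 1/(4πτ)
Δf = 1/(4π × 7.470e-06 s)
Δf = 1.065e+04 Hz = 10.653 kHz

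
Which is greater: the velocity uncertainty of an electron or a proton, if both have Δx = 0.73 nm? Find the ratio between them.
The electron has the larger minimum velocity uncertainty, by a ratio of 1836.2.

For both particles, Δp_min = ℏ/(2Δx) = 7.223e-26 kg·m/s (same for both).

The velocity uncertainty is Δv = Δp/m:
- electron: Δv = 7.223e-26 / 9.109e-31 = 7.929e+04 m/s = 79.293 km/s
- proton: Δv = 7.223e-26 / 1.673e-27 = 4.318e+01 m/s = 43.184 m/s

Ratio: 7.929e+04 / 4.318e+01 = 1836.2

The lighter particle has larger velocity uncertainty because Δv ∝ 1/m.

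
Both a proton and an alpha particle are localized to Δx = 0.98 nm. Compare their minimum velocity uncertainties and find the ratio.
The proton has the larger minimum velocity uncertainty, by a ratio of 4.0.

For both particles, Δp_min = ℏ/(2Δx) = 5.380e-26 kg·m/s (same for both).

The velocity uncertainty is Δv = Δp/m:
- proton: Δv = 5.380e-26 / 1.673e-27 = 3.217e+01 m/s = 32.168 m/s
- alpha particle: Δv = 5.380e-26 / 6.645e-27 = 8.097e+00 m/s = 8.097 m/s

Ratio: 3.217e+01 / 8.097e+00 = 4.0

The lighter particle has larger velocity uncertainty because Δv ∝ 1/m.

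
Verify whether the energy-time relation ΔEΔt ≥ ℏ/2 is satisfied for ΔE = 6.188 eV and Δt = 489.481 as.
Yes, it satisfies the uncertainty relation.

Calculate the product ΔEΔt:
ΔE = 6.188 eV = 9.914e-19 J
ΔEΔt = (9.914e-19 J) × (4.895e-16 s)
ΔEΔt = 4.853e-34 J·s

Compare to the minimum allowed value ℏ/2:
ℏ/2 = 5.273e-35 J·s

Since ΔEΔt = 4.853e-34 J·s ≥ 5.273e-35 J·s = ℏ/2,
this satisfies the uncertainty relation.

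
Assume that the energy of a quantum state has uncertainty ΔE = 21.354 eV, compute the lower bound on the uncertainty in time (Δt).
15.412 as

Using the energy-time uncertainty principle:
ΔEΔt ≥ ℏ/2

The minimum uncertainty in time is:
Δt_min = ℏ/(2ΔE)
Δt_min = (1.055e-34 J·s) / (2 × 3.421e-18 J)
Δt_min = 1.541e-17 s = 15.412 as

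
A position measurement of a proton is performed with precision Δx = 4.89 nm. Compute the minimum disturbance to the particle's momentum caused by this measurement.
1.078 × 10^-26 kg·m/s

The uncertainty principle implies that measuring position disturbs momentum:
ΔxΔp ≥ ℏ/2

When we measure position with precision Δx, we necessarily introduce a momentum uncertainty:
Δp ≥ ℏ/(2Δx)
Δp_min = (1.055e-34 J·s) / (2 × 4.890e-09 m)
Δp_min = 1.078e-26 kg·m/s

The more precisely we measure position, the greater the momentum disturbance.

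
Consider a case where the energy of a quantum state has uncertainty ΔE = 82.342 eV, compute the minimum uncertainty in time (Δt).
3.997 as

Using the energy-time uncertainty principle:
ΔEΔt ≥ ℏ/2

The minimum uncertainty in time is:
Δt_min = ℏ/(2ΔE)
Δt_min = (1.055e-34 J·s) / (2 × 1.319e-17 J)
Δt_min = 3.997e-18 s = 3.997 as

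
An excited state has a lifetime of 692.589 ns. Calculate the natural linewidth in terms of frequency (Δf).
114.899 kHz

Using the energy-time uncertainty principle and E = hf:
ΔEΔt ≥ ℏ/2
hΔf·Δt ≥ ℏ/2

The minimum frequency uncertainty is:
Δf = ℏ/(2hτ) = 1/(4πτ)
Δf = 1/(4π × 6.926e-07 s)
Δf = 1.149e+05 Hz = 114.899 kHz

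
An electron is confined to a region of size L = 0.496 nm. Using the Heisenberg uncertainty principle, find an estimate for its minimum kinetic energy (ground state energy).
38.717 meV

Using the uncertainty principle to estimate ground state energy:

1. The position uncertainty is approximately the confinement size:
   Δx ≈ L = 4.960e-10 m

2. From ΔxΔp ≥ ℏ/2, the minimum momentum uncertainty is:
   Δp ≈ ℏ/(2L) = 1.063e-25 kg·m/s

3. The kinetic energy is approximately:
   KE ≈ (Δp)²/(2m) = (1.063e-25)²/(2 × 9.109e-31 kg)
   KE ≈ 6.203e-21 J = 38.717 meV

This is an order-of-magnitude estimate of the ground state energy.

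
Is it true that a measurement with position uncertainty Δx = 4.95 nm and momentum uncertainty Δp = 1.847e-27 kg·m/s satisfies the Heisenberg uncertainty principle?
No, it violates the uncertainty principle (impossible measurement).

Calculate the product ΔxΔp:
ΔxΔp = (4.950e-09 m) × (1.847e-27 kg·m/s)
ΔxΔp = 9.143e-36 J·s

Compare to the minimum allowed value ℏ/2:
ℏ/2 = 5.273e-35 J·s

Since ΔxΔp = 9.143e-36 J·s < 5.273e-35 J·s = ℏ/2,
the measurement violates the uncertainty principle.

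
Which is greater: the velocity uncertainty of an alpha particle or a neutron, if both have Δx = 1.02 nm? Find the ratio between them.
The neutron has the larger minimum velocity uncertainty, by a ratio of 4.0.

For both particles, Δp_min = ℏ/(2Δx) = 5.169e-26 kg·m/s (same for both).

The velocity uncertainty is Δv = Δp/m:
- alpha particle: Δv = 5.169e-26 / 6.645e-27 = 7.780e+00 m/s = 7.780 m/s
- neutron: Δv = 5.169e-26 / 1.675e-27 = 3.086e+01 m/s = 30.864 m/s

Ratio: 3.086e+01 / 7.780e+00 = 4.0

The lighter particle has larger velocity uncertainty because Δv ∝ 1/m.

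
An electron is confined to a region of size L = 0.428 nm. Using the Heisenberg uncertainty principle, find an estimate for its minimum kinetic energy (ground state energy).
51.997 meV

Using the uncertainty principle to estimate ground state energy:

1. The position uncertainty is approximately the confinement size:
   Δx ≈ L = 4.280e-10 m

2. From ΔxΔp ≥ ℏ/2, the minimum momentum uncertainty is:
   Δp ≈ ℏ/(2L) = 1.232e-25 kg·m/s

3. The kinetic energy is approximately:
   KE ≈ (Δp)²/(2m) = (1.232e-25)²/(2 × 9.109e-31 kg)
   KE ≈ 8.331e-21 J = 51.997 meV

This is an order-of-magnitude estimate of the ground state energy.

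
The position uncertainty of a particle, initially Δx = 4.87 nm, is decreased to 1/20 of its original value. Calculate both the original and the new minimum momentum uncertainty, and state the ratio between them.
Original Δp_min = 1.083 × 10^-26 kg·m/s; new Δp'_min = 2.165 × 10^-25 kg·m/s; ratio Δp'_min/Δp_min = 20.

From the uncertainty principle ΔxΔp ≥ ℏ/2, the minimum momentum uncertainty is Δp_min = ℏ/(2Δx).

Original (Δx = 4.87 nm = 4.870e-09 m):
Δp_min = (1.055e-34 J·s)/(2 × 4.870e-09 m) = 1.083e-26 kg·m/s

When Δx → (1/20)Δx:
Δp'_min = ℏ/(2 × (1/20)Δx) = 20 × ℏ/(2Δx) = 20 × Δp_min
Δp'_min = 20 × 1.083e-26 kg·m/s = 2.165e-25 kg·m/s

Since Δp_min ∝ 1/Δx, when Δx is decreased to 1/20 of its original value, Δp_min increases to 20 times its original value.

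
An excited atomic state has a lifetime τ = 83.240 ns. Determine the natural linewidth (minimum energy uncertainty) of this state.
3.954 neV

Using the energy-time uncertainty principle:
ΔEΔt ≥ ℏ/2

The lifetime τ represents the time uncertainty Δt.
The natural linewidth (minimum energy uncertainty) is:

ΔE = ℏ/(2τ)
ΔE = (1.055e-34 J·s) / (2 × 8.324e-08 s)
ΔE = 6.335e-28 J = 3.954 neV

This natural linewidth limits the precision of spectroscopic measurements.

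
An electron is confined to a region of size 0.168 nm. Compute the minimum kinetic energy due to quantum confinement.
337.477 meV

Using the uncertainty principle:

1. Position uncertainty: Δx ≈ 1.680e-10 m
2. Minimum momentum uncertainty: Δp = ℏ/(2Δx) = 3.139e-25 kg·m/s
3. Minimum kinetic energy:
   KE = (Δp)²/(2m) = (3.139e-25)²/(2 × 9.109e-31 kg)
   KE = 5.407e-20 J = 337.477 meV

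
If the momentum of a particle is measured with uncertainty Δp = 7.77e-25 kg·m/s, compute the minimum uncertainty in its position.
67.862 pm

Using the Heisenberg uncertainty principle:
ΔxΔp ≥ ℏ/2

The minimum uncertainty in position is:
Δx_min = ℏ/(2Δp)
Δx_min = (1.055e-34 J·s) / (2 × 7.770e-25 kg·m/s)
Δx_min = 6.786e-11 m = 67.862 pm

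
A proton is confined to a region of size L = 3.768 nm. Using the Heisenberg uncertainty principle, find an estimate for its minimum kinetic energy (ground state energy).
365.370 neV

Using the uncertainty principle to estimate ground state energy:

1. The position uncertainty is approximately the confinement size:
   Δx ≈ L = 3.768e-09 m

2. From ΔxΔp ≥ ℏ/2, the minimum momentum uncertainty is:
   Δp ≈ ℏ/(2L) = 1.399e-26 kg·m/s

3. The kinetic energy is approximately:
   KE ≈ (Δp)²/(2m) = (1.399e-26)²/(2 × 1.673e-27 kg)
   KE ≈ 5.854e-26 J = 365.370 neV

This is an order-of-magnitude estimate of the ground state energy.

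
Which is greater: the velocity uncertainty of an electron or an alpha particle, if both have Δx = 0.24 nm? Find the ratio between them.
The electron has the larger minimum velocity uncertainty, by a ratio of 7294.3.

For both particles, Δp_min = ℏ/(2Δx) = 2.197e-25 kg·m/s (same for both).

The velocity uncertainty is Δv = Δp/m:
- electron: Δv = 2.197e-25 / 9.109e-31 = 2.412e+05 m/s = 241.183 km/s
- alpha particle: Δv = 2.197e-25 / 6.645e-27 = 3.306e+01 m/s = 33.065 m/s

Ratio: 2.412e+05 / 3.306e+01 = 7294.3

The lighter particle has larger velocity uncertainty because Δv ∝ 1/m.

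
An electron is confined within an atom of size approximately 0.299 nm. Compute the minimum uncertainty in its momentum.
1.763 × 10^-25 kg·m/s

Using the Heisenberg uncertainty principle:
ΔxΔp ≥ ℏ/2

With Δx ≈ L = 2.990e-10 m (the confinement size):
Δp_min = ℏ/(2Δx)
Δp_min = (1.055e-34 J·s) / (2 × 2.990e-10 m)
Δp_min = 1.763e-25 kg·m/s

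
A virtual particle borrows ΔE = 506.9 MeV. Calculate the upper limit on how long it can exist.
6.493 × 10^-25 s

Using the energy-time uncertainty principle:
ΔEΔt ≥ ℏ/2

For a virtual particle borrowing energy ΔE, the maximum lifetime is:
Δt_max = ℏ/(2ΔE)

Converting energy:
ΔE = 506.9 MeV = 8.121e-11 J

Δt_max = (1.055e-34 J·s) / (2 × 8.121e-11 J)
Δt_max = 6.493e-25 s = 6.493 × 10^-25 s

Virtual particles with higher borrowed energy exist for shorter times.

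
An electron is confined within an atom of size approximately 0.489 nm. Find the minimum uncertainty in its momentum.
1.078 × 10^-25 kg·m/s

Using the Heisenberg uncertainty principle:
ΔxΔp ≥ ℏ/2

With Δx ≈ L = 4.890e-10 m (the confinement size):
Δp_min = ℏ/(2Δx)
Δp_min = (1.055e-34 J·s) / (2 × 4.890e-10 m)
Δp_min = 1.078e-25 kg·m/s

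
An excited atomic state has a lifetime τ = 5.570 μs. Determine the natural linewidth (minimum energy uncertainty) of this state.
59.085 peV

Using the energy-time uncertainty principle:
ΔEΔt ≥ ℏ/2

The lifetime τ represents the time uncertainty Δt.
The natural linewidth (minimum energy uncertainty) is:

ΔE = ℏ/(2τ)
ΔE = (1.055e-34 J·s) / (2 × 5.570e-06 s)
ΔE = 9.467e-30 J = 59.085 peV

This natural linewidth limits the precision of spectroscopic measurements.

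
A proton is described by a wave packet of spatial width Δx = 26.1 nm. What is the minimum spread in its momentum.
2.020 × 10^-27 kg·m/s

For a wave packet, the spatial width Δx and momentum spread Δp are related by the uncertainty principle:
ΔxΔp ≥ ℏ/2

The minimum momentum spread is:
Δp_min = ℏ/(2Δx)
Δp_min = (1.055e-34 J·s) / (2 × 2.610e-08 m)
Δp_min = 2.020e-27 kg·m/s

A wave packet cannot have both a well-defined position and well-defined momentum.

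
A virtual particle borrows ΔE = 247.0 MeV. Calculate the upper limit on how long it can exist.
1.332 ys

Using the energy-time uncertainty principle:
ΔEΔt ≥ ℏ/2

For a virtual particle borrowing energy ΔE, the maximum lifetime is:
Δt_max = ℏ/(2ΔE)

Converting energy:
ΔE = 247.0 MeV = 3.957e-11 J

Δt_max = (1.055e-34 J·s) / (2 × 3.957e-11 J)
Δt_max = 1.332e-24 s = 1.332 ys

Virtual particles with higher borrowed energy exist for shorter times.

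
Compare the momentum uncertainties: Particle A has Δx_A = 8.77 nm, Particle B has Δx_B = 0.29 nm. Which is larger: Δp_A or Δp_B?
Particle B has the larger minimum momentum uncertainty, by a factor of 30.24.

For each particle, the minimum momentum uncertainty is Δp_min = ℏ/(2Δx):

Particle A: Δp_A = ℏ/(2×8.770e-09 m) = 6.012e-27 kg·m/s
Particle B: Δp_B = ℏ/(2×2.900e-10 m) = 1.818e-25 kg·m/s

Ratio: Δp_B/Δp_A = 30.24

Since Δp_min ∝ 1/Δx, the particle with smaller position uncertainty (B) has larger momentum uncertainty.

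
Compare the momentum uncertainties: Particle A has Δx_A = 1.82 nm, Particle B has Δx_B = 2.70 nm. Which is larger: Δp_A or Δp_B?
Particle A has the larger minimum momentum uncertainty, by a factor of 1.48.

For each particle, the minimum momentum uncertainty is Δp_min = ℏ/(2Δx):

Particle A: Δp_A = ℏ/(2×1.820e-09 m) = 2.897e-26 kg·m/s
Particle B: Δp_B = ℏ/(2×2.700e-09 m) = 1.953e-26 kg·m/s

Ratio: Δp_A/Δp_B = 1.48

Since Δp_min ∝ 1/Δx, the particle with smaller position uncertainty (A) has larger momentum uncertainty.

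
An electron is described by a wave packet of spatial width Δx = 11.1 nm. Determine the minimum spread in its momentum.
4.750 × 10^-27 kg·m/s

For a wave packet, the spatial width Δx and momentum spread Δp are related by the uncertainty principle:
ΔxΔp ≥ ℏ/2

The minimum momentum spread is:
Δp_min = ℏ/(2Δx)
Δp_min = (1.055e-34 J·s) / (2 × 1.110e-08 m)
Δp_min = 4.750e-27 kg·m/s

A wave packet cannot have both a well-defined position and well-defined momentum.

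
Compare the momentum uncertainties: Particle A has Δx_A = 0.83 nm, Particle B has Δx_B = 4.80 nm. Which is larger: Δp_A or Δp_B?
Particle A has the larger minimum momentum uncertainty, by a factor of 5.78.

For each particle, the minimum momentum uncertainty is Δp_min = ℏ/(2Δx):

Particle A: Δp_A = ℏ/(2×8.300e-10 m) = 6.353e-26 kg·m/s
Particle B: Δp_B = ℏ/(2×4.800e-09 m) = 1.099e-26 kg·m/s

Ratio: Δp_A/Δp_B = 5.78

Since Δp_min ∝ 1/Δx, the particle with smaller position uncertainty (A) has larger momentum uncertainty.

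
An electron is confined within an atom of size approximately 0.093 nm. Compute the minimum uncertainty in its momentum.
5.670 × 10^-25 kg·m/s

Using the Heisenberg uncertainty principle:
ΔxΔp ≥ ℏ/2

With Δx ≈ L = 9.300e-11 m (the confinement size):
Δp_min = ℏ/(2Δx)
Δp_min = (1.055e-34 J·s) / (2 × 9.300e-11 m)
Δp_min = 5.670e-25 kg·m/s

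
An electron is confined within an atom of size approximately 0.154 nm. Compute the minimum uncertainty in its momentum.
3.424 × 10^-25 kg·m/s

Using the Heisenberg uncertainty principle:
ΔxΔp ≥ ℏ/2

With Δx ≈ L = 1.540e-10 m (the confinement size):
Δp_min = ℏ/(2Δx)
Δp_min = (1.055e-34 J·s) / (2 × 1.540e-10 m)
Δp_min = 3.424e-25 kg·m/s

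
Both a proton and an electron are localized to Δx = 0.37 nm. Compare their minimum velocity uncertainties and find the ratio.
The electron has the larger minimum velocity uncertainty, by a ratio of 1836.2.

For both particles, Δp_min = ℏ/(2Δx) = 1.425e-25 kg·m/s (same for both).

The velocity uncertainty is Δv = Δp/m:
- proton: Δv = 1.425e-25 / 1.673e-27 = 8.520e+01 m/s = 85.201 m/s
- electron: Δv = 1.425e-25 / 9.109e-31 = 1.564e+05 m/s = 156.443 km/s

Ratio: 1.564e+05 / 8.520e+01 = 1836.2

The lighter particle has larger velocity uncertainty because Δv ∝ 1/m.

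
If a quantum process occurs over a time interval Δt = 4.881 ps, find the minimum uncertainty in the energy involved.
67.426 μeV

Using the energy-time uncertainty principle:
ΔEΔt ≥ ℏ/2

The minimum uncertainty in energy is:
ΔE_min = ℏ/(2Δt)
ΔE_min = (1.055e-34 J·s) / (2 × 4.881e-12 s)
ΔE_min = 1.080e-23 J = 67.426 μeV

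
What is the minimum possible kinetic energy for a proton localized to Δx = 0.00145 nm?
2.467 eV

Localizing a particle requires giving it sufficient momentum uncertainty:

1. From uncertainty principle: Δp ≥ ℏ/(2Δx)
   Δp_min = (1.055e-34 J·s) / (2 × 1.450e-12 m)
   Δp_min = 3.636e-23 kg·m/s

2. This momentum uncertainty corresponds to kinetic energy:
   KE ≈ (Δp)²/(2m) = (3.636e-23)²/(2 × 1.673e-27 kg)
   KE = 3.953e-19 J = 2.467 eV

Tighter localization requires more energy.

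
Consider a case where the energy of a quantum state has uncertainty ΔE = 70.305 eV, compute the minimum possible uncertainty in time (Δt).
4.681 as

Using the energy-time uncertainty principle:
ΔEΔt ≥ ℏ/2

The minimum uncertainty in time is:
Δt_min = ℏ/(2ΔE)
Δt_min = (1.055e-34 J·s) / (2 × 1.126e-17 J)
Δt_min = 4.681e-18 s = 4.681 as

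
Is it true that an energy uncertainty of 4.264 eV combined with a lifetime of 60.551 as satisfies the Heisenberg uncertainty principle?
No, it violates the uncertainty relation.

Calculate the product ΔEΔt:
ΔE = 4.264 eV = 6.832e-19 J
ΔEΔt = (6.832e-19 J) × (6.055e-17 s)
ΔEΔt = 4.137e-35 J·s

Compare to the minimum allowed value ℏ/2:
ℏ/2 = 5.273e-35 J·s

Since ΔEΔt = 4.137e-35 J·s < 5.273e-35 J·s = ℏ/2,
this violates the uncertainty relation.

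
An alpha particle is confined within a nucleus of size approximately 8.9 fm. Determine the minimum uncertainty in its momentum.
5.925 × 10^-21 kg·m/s

Using the Heisenberg uncertainty principle:
ΔxΔp ≥ ℏ/2

With Δx ≈ L = 8.900e-15 m (the confinement size):
Δp_min = ℏ/(2Δx)
Δp_min = (1.055e-34 J·s) / (2 × 8.900e-15 m)
Δp_min = 5.925e-21 kg·m/s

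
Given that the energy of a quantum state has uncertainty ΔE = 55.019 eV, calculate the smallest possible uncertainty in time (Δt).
5.982 as

Using the energy-time uncertainty principle:
ΔEΔt ≥ ℏ/2

The minimum uncertainty in time is:
Δt_min = ℏ/(2ΔE)
Δt_min = (1.055e-34 J·s) / (2 × 8.815e-18 J)
Δt_min = 5.982e-18 s = 5.982 as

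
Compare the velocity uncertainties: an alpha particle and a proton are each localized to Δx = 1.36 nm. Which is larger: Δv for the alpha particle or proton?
The proton has the larger minimum velocity uncertainty, by a ratio of 4.0.

For both particles, Δp_min = ℏ/(2Δx) = 3.877e-26 kg·m/s (same for both).

The velocity uncertainty is Δv = Δp/m:
- alpha particle: Δv = 3.877e-26 / 6.645e-27 = 5.835e+00 m/s = 5.835 m/s
- proton: Δv = 3.877e-26 / 1.673e-27 = 2.318e+01 m/s = 23.180 m/s

Ratio: 2.318e+01 / 5.835e+00 = 4.0

The lighter particle has larger velocity uncertainty because Δv ∝ 1/m.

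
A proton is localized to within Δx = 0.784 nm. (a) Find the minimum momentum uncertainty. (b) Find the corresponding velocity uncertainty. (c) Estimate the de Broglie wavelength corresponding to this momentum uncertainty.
(a) Δp_min = 6.726 × 10^-26 kg·m/s
(b) Δv_min = 40.210 m/s
(c) λ_dB = 9.852 nm

Step-by-step:

(a) From the uncertainty principle:
Δp_min = ℏ/(2Δx) = (1.055e-34 J·s)/(2 × 7.840e-10 m) = 6.726e-26 kg·m/s

(b) The velocity uncertainty:
Δv = Δp/m = (6.726e-26 kg·m/s)/(1.673e-27 kg) = 4.021e+01 m/s = 40.210 m/s

(c) The de Broglie wavelength for this momentum:
λ = h/p = (6.626e-34 J·s)/(6.726e-26 kg·m/s) = 9.852e-09 m = 9.852 nm

Note: The de Broglie wavelength is comparable to the localization size, as expected from wave-particle duality.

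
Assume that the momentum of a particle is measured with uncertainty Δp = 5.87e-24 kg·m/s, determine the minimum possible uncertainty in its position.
8.983 pm

Using the Heisenberg uncertainty principle:
ΔxΔp ≥ ℏ/2

The minimum uncertainty in position is:
Δx_min = ℏ/(2Δp)
Δx_min = (1.055e-34 J·s) / (2 × 5.870e-24 kg·m/s)
Δx_min = 8.983e-12 m = 8.983 pm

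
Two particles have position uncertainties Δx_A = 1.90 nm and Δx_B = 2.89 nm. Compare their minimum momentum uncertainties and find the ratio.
Particle A has the larger minimum momentum uncertainty, by a factor of 1.52.

For each particle, the minimum momentum uncertainty is Δp_min = ℏ/(2Δx):

Particle A: Δp_A = ℏ/(2×1.900e-09 m) = 2.775e-26 kg·m/s
Particle B: Δp_B = ℏ/(2×2.890e-09 m) = 1.825e-26 kg·m/s

Ratio: Δp_A/Δp_B = 1.52

Since Δp_min ∝ 1/Δx, the particle with smaller position uncertainty (A) has larger momentum uncertainty.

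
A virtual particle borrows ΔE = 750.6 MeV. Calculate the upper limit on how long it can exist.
4.385 × 10^-25 s

Using the energy-time uncertainty principle:
ΔEΔt ≥ ℏ/2

For a virtual particle borrowing energy ΔE, the maximum lifetime is:
Δt_max = ℏ/(2ΔE)

Converting energy:
ΔE = 750.6 MeV = 1.203e-10 J

Δt_max = (1.055e-34 J·s) / (2 × 1.203e-10 J)
Δt_max = 4.385e-25 s = 4.385 × 10^-25 s

Virtual particles with higher borrowed energy exist for shorter times.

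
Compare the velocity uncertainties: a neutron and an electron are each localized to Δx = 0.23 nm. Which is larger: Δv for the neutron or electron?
The electron has the larger minimum velocity uncertainty, by a ratio of 1838.7.

For both particles, Δp_min = ℏ/(2Δx) = 2.293e-25 kg·m/s (same for both).

The velocity uncertainty is Δv = Δp/m:
- neutron: Δv = 2.293e-25 / 1.675e-27 = 1.369e+02 m/s = 136.874 m/s
- electron: Δv = 2.293e-25 / 9.109e-31 = 2.517e+05 m/s = 251.669 km/s

Ratio: 2.517e+05 / 1.369e+02 = 1838.7

The lighter particle has larger velocity uncertainty because Δv ∝ 1/m.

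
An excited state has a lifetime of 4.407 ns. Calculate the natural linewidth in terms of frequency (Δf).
18.057 MHz

Using the energy-time uncertainty principle and E = hf:
ΔEΔt ≥ ℏ/2
hΔf·Δt ≥ ℏ/2

The minimum frequency uncertainty is:
Δf = ℏ/(2hτ) = 1/(4πτ)
Δf = 1/(4π × 4.407e-09 s)
Δf = 1.806e+07 Hz = 18.057 MHz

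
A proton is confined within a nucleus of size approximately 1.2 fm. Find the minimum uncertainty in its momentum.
4.394 × 10^-20 kg·m/s

Using the Heisenberg uncertainty principle:
ΔxΔp ≥ ℏ/2

With Δx ≈ L = 1.200e-15 m (the confinement size):
Δp_min = ℏ/(2Δx)
Δp_min = (1.055e-34 J·s) / (2 × 1.200e-15 m)
Δp_min = 4.394e-20 kg·m/s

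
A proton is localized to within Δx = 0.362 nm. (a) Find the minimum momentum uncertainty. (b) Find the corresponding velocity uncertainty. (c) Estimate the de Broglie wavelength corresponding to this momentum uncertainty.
(a) Δp_min = 1.457 × 10^-25 kg·m/s
(b) Δv_min = 87.084 m/s
(c) λ_dB = 4.549 nm

Step-by-step:

(a) From the uncertainty principle:
Δp_min = ℏ/(2Δx) = (1.055e-34 J·s)/(2 × 3.620e-10 m) = 1.457e-25 kg·m/s

(b) The velocity uncertainty:
Δv = Δp/m = (1.457e-25 kg·m/s)/(1.673e-27 kg) = 8.708e+01 m/s = 87.084 m/s

(c) The de Broglie wavelength for this momentum:
λ = h/p = (6.626e-34 J·s)/(1.457e-25 kg·m/s) = 4.549e-09 m = 4.549 nm

Note: The de Broglie wavelength is comparable to the localization size, as expected from wave-particle duality.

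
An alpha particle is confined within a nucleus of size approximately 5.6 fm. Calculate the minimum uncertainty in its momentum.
9.416 × 10^-21 kg·m/s

Using the Heisenberg uncertainty principle:
ΔxΔp ≥ ℏ/2

With Δx ≈ L = 5.600e-15 m (the confinement size):
Δp_min = ℏ/(2Δx)
Δp_min = (1.055e-34 J·s) / (2 × 5.600e-15 m)
Δp_min = 9.416e-21 kg·m/s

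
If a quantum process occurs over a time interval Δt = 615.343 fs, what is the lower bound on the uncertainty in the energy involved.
534.833 μeV

Using the energy-time uncertainty principle:
ΔEΔt ≥ ℏ/2

The minimum uncertainty in energy is:
ΔE_min = ℏ/(2Δt)
ΔE_min = (1.055e-34 J·s) / (2 × 6.153e-13 s)
ΔE_min = 8.569e-23 J = 534.833 μeV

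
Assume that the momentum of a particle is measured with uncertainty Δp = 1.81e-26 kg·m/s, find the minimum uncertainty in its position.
2.913 nm

Using the Heisenberg uncertainty principle:
ΔxΔp ≥ ℏ/2

The minimum uncertainty in position is:
Δx_min = ℏ/(2Δp)
Δx_min = (1.055e-34 J·s) / (2 × 1.810e-26 kg·m/s)
Δx_min = 2.913e-09 m = 2.913 nm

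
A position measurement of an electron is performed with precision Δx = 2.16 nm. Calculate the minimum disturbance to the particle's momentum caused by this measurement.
2.441 × 10^-26 kg·m/s

The uncertainty principle implies that measuring position disturbs momentum:
ΔxΔp ≥ ℏ/2

When we measure position with precision Δx, we necessarily introduce a momentum uncertainty:
Δp ≥ ℏ/(2Δx)
Δp_min = (1.055e-34 J·s) / (2 × 2.160e-09 m)
Δp_min = 2.441e-26 kg·m/s

The more precisely we measure position, the greater the momentum disturbance.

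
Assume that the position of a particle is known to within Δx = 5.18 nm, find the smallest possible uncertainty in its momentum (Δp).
1.018 × 10^-26 kg·m/s

Using the Heisenberg uncertainty principle:
ΔxΔp ≥ ℏ/2

The minimum uncertainty in momentum is:
Δp_min = ℏ/(2Δx)
Δp_min = (1.055e-34 J·s) / (2 × 5.180e-09 m)
Δp_min = 1.018e-26 kg·m/s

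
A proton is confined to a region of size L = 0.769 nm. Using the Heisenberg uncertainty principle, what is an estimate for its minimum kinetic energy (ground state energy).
8.772 μeV

Using the uncertainty principle to estimate ground state energy:

1. The position uncertainty is approximately the confinement size:
   Δx ≈ L = 7.690e-10 m

2. From ΔxΔp ≥ ℏ/2, the minimum momentum uncertainty is:
   Δp ≈ ℏ/(2L) = 6.857e-26 kg·m/s

3. The kinetic energy is approximately:
   KE ≈ (Δp)²/(2m) = (6.857e-26)²/(2 × 1.673e-27 kg)
   KE ≈ 1.405e-24 J = 8.772 μeV

This is an order-of-magnitude estimate of the ground state energy.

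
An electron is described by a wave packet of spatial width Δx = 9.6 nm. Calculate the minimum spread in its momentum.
5.493 × 10^-27 kg·m/s

For a wave packet, the spatial width Δx and momentum spread Δp are related by the uncertainty principle:
ΔxΔp ≥ ℏ/2

The minimum momentum spread is:
Δp_min = ℏ/(2Δx)
Δp_min = (1.055e-34 J·s) / (2 × 9.600e-09 m)
Δp_min = 5.493e-27 kg·m/s

A wave packet cannot have both a well-defined position and well-defined momentum.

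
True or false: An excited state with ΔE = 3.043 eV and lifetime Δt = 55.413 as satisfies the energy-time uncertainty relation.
No, it violates the uncertainty relation.

Calculate the product ΔEΔt:
ΔE = 3.043 eV = 4.875e-19 J
ΔEΔt = (4.875e-19 J) × (5.541e-17 s)
ΔEΔt = 2.702e-35 J·s

Compare to the minimum allowed value ℏ/2:
ℏ/2 = 5.273e-35 J·s

Since ΔEΔt = 2.702e-35 J·s < 5.273e-35 J·s = ℏ/2,
this violates the uncertainty relation.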